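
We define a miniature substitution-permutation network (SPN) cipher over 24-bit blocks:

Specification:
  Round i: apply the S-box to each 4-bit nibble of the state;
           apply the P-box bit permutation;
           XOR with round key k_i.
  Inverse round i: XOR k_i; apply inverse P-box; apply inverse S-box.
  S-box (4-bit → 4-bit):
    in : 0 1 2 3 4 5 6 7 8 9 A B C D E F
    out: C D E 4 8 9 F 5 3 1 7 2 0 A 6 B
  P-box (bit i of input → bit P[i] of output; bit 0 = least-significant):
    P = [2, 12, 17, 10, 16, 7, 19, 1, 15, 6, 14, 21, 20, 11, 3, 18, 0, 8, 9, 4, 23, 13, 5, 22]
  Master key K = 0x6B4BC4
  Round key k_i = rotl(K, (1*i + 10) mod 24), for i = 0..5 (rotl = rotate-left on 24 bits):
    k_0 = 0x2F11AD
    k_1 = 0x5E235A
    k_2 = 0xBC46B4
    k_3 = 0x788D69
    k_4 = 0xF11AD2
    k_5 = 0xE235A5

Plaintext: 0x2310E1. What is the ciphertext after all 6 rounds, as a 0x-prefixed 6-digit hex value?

0xE129B3

s_0 = plaintext = 0x2310E1
s_1 = Round(s_0, k_0) = 0x517701
s_2 = Round(s_1, k_1) = 0x84E545
s_3 = Round(s_2, k_2) = 0x1CEAAA
s_4 = Round(s_3, k_3) = 0xB35585
s_5 = Round(s_4, k_4) = 0xC4BC56
s_6 = Round(s_5, k_5) = 0xE129B3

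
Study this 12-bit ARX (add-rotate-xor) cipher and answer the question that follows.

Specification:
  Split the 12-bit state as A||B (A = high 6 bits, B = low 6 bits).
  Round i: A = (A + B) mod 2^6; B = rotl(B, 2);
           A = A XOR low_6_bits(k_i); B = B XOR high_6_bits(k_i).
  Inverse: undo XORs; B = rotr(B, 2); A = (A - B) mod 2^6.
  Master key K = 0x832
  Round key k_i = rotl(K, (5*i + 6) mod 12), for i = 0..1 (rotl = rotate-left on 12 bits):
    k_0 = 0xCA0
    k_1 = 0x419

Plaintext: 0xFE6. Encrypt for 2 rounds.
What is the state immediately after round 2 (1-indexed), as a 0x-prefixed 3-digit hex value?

s_0 = plaintext = 0xFE6
s_1 = Round(s_0, k_0) = 0x168
s_2 = Round(s_1, k_1) = 0xD32

0xD32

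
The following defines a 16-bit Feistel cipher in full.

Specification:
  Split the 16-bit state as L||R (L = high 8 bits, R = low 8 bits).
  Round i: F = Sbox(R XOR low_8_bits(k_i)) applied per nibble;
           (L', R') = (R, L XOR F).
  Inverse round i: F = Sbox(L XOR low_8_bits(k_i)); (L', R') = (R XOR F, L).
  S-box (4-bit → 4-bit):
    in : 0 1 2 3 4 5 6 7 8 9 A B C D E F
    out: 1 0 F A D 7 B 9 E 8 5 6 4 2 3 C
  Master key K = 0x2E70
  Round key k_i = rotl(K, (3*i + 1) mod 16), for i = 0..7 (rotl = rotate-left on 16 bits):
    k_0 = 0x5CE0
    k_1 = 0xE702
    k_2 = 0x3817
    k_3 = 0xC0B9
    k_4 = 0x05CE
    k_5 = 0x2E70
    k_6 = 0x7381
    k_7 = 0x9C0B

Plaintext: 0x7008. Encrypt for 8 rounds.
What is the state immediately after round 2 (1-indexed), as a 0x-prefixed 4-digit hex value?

s_0 = plaintext = 0x7008
s_1 = Round(s_0, k_0) = 0x084E
s_2 = Round(s_1, k_1) = 0x4EDC
s_3 = Round(s_2, k_2) = 0xDC08
s_4 = Round(s_3, k_3) = 0x08BC
s_5 = Round(s_4, k_4) = 0xBC97
s_6 = Round(s_5, k_5) = 0x9785
s_7 = Round(s_6, k_6) = 0x858A
s_8 = Round(s_7, k_7) = 0x8A65

0x4EDC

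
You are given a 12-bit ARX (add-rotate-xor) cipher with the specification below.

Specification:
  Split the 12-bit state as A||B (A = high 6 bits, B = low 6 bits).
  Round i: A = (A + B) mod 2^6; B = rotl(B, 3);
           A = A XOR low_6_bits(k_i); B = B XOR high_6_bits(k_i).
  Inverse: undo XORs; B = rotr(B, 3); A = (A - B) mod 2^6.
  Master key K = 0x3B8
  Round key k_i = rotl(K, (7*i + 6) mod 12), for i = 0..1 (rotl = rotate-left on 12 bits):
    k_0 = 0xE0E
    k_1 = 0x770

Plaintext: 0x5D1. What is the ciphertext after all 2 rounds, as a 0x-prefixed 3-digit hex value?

s_0 = plaintext = 0x5D1
s_1 = Round(s_0, k_0) = 0x9B2
s_2 = Round(s_1, k_1) = 0xA0B

0xA0B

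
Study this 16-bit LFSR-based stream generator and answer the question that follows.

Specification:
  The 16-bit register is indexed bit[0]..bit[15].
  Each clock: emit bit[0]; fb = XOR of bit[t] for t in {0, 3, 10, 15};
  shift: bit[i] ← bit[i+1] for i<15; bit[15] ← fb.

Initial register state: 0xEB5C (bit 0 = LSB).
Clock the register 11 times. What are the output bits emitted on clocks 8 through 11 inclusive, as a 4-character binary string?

reg_0 = 0xEB5C
clock 1: out=0, reg = 0x75AE
clock 2: out=0, reg = 0x3AD7
clock 3: out=1, reg = 0x9D6B
clock 4: out=1, reg = 0x4EB5
clock 5: out=1, reg = 0x275A
clock 6: out=0, reg = 0x13AD
clock 7: out=1, reg = 0x09D6
clock 8: out=0, reg = 0x04EB
clock 9: out=1, reg = 0x8275
clock 10: out=1, reg = 0x413A
clock 11: out=0, reg = 0xA09D

0110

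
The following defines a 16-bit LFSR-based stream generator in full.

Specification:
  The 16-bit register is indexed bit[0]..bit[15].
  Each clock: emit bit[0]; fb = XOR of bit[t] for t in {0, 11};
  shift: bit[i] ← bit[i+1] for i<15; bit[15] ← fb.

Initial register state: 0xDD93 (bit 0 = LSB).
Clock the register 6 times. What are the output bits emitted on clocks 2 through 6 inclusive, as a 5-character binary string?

10010

reg_0 = 0xDD93
clock 1: out=1, reg = 0x6EC9
clock 2: out=1, reg = 0x3764
clock 3: out=0, reg = 0x1BB2
clock 4: out=0, reg = 0x8DD9
clock 5: out=1, reg = 0x46EC
clock 6: out=0, reg = 0x2376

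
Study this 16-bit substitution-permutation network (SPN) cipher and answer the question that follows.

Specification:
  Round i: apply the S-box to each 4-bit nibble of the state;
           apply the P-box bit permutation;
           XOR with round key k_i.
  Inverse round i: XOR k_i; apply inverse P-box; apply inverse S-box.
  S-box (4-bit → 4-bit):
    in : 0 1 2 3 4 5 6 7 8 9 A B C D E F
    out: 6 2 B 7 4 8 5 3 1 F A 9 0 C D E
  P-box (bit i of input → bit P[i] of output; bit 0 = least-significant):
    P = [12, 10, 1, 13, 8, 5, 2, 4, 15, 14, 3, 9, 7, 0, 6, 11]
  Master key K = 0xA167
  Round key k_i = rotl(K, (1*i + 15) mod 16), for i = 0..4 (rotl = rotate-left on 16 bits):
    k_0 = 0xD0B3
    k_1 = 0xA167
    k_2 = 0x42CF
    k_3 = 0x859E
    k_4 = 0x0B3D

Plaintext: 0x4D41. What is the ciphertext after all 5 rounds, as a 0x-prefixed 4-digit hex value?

0x288D

s_0 = plaintext = 0x4D41
s_1 = Round(s_0, k_0) = 0xD6FF
s_2 = Round(s_1, k_1) = 0x0D19
s_3 = Round(s_2, k_2) = 0x74A4
s_4 = Round(s_3, k_3) = 0x8525
s_5 = Round(s_4, k_4) = 0x288D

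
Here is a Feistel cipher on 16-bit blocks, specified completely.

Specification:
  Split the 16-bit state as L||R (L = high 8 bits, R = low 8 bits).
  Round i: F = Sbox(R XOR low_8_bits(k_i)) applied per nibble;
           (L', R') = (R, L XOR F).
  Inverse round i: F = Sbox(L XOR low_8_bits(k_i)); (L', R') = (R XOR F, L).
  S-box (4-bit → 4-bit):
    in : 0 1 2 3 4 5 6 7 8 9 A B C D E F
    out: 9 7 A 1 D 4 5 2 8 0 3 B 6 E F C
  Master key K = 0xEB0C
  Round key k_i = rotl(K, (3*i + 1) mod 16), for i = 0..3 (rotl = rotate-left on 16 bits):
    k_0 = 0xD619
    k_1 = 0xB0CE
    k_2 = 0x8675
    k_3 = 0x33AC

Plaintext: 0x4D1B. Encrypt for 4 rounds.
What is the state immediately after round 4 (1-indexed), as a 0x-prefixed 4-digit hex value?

s_0 = plaintext = 0x4D1B
s_1 = Round(s_0, k_0) = 0x1BD7
s_2 = Round(s_1, k_1) = 0xD76B
s_3 = Round(s_2, k_2) = 0x6BA8
s_4 = Round(s_3, k_3) = 0xA8F6

0xA8F6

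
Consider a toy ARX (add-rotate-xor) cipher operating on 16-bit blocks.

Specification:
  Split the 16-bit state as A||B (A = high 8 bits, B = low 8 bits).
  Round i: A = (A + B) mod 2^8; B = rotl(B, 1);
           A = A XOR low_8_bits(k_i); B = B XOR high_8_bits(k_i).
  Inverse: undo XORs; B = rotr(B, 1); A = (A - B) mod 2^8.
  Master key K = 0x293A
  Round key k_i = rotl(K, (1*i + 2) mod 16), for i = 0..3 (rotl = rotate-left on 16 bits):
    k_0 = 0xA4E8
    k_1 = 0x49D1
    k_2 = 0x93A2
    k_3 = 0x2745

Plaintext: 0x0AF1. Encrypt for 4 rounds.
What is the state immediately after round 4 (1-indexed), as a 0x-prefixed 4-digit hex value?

s_0 = plaintext = 0x0AF1
s_1 = Round(s_0, k_0) = 0x1347
s_2 = Round(s_1, k_1) = 0x8BC7
s_3 = Round(s_2, k_2) = 0xF01C
s_4 = Round(s_3, k_3) = 0x491F

0x491F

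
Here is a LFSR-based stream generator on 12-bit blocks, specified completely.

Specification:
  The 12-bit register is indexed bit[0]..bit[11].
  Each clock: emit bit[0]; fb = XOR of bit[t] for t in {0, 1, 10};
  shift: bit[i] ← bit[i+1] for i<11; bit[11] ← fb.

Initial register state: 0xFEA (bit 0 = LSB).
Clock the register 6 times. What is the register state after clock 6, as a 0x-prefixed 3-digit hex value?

0xB3F

reg_0 = 0xFEA
clock 1: out=0, reg = 0x7F5
clock 2: out=1, reg = 0x3FA
clock 3: out=0, reg = 0x9FD
clock 4: out=1, reg = 0xCFE
clock 5: out=0, reg = 0x67F
clock 6: out=1, reg = 0xB3F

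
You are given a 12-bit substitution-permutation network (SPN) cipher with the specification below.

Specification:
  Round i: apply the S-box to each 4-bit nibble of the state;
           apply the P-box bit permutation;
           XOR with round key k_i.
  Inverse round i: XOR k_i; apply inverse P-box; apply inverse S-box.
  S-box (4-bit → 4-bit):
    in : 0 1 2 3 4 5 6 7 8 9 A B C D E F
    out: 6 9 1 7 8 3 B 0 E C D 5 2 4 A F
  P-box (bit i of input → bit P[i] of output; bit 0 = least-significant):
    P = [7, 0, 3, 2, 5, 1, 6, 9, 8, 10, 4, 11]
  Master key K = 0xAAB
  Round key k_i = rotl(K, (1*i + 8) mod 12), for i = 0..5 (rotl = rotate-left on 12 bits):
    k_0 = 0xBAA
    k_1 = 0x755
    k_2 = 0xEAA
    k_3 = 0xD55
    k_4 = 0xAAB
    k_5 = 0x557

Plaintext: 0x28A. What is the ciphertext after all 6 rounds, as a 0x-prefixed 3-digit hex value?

0xB4F

s_0 = plaintext = 0x28A
s_1 = Round(s_0, k_0) = 0x864
s_2 = Round(s_1, k_1) = 0x963
s_3 = Round(s_2, k_2) = 0x411
s_4 = Round(s_3, k_3) = 0x7F1
s_5 = Round(s_4, k_4) = 0x84D
s_6 = Round(s_5, k_5) = 0xB4F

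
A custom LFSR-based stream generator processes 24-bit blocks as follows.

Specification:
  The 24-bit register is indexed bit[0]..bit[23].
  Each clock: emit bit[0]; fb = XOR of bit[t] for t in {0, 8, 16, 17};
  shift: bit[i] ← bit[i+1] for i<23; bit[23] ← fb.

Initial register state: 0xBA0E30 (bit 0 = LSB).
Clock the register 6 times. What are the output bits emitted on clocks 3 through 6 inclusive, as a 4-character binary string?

reg_0 = 0xBA0E30
clock 1: out=0, reg = 0xDD0718
clock 2: out=0, reg = 0x6E838C
clock 3: out=0, reg = 0x3741C6
clock 4: out=0, reg = 0x9BA0E3
clock 5: out=1, reg = 0xCDD071
clock 6: out=1, reg = 0x66E838

0011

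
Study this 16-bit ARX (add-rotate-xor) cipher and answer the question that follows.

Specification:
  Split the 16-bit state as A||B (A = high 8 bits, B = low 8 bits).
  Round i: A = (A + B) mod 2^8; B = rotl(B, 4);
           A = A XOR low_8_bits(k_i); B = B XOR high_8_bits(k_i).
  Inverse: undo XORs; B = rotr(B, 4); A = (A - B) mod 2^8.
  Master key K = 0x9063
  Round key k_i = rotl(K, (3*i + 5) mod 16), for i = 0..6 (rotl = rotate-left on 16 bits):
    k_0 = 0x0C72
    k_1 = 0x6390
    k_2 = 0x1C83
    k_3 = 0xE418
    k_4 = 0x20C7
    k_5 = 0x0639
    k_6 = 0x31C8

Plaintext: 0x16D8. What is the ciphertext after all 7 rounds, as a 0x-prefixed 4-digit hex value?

0x4B94

s_0 = plaintext = 0x16D8
s_1 = Round(s_0, k_0) = 0x9C81
s_2 = Round(s_1, k_1) = 0x8D7B
s_3 = Round(s_2, k_2) = 0x8BAB
s_4 = Round(s_3, k_3) = 0x2E5E
s_5 = Round(s_4, k_4) = 0x4BC5
s_6 = Round(s_5, k_5) = 0x295A
s_7 = Round(s_6, k_6) = 0x4B94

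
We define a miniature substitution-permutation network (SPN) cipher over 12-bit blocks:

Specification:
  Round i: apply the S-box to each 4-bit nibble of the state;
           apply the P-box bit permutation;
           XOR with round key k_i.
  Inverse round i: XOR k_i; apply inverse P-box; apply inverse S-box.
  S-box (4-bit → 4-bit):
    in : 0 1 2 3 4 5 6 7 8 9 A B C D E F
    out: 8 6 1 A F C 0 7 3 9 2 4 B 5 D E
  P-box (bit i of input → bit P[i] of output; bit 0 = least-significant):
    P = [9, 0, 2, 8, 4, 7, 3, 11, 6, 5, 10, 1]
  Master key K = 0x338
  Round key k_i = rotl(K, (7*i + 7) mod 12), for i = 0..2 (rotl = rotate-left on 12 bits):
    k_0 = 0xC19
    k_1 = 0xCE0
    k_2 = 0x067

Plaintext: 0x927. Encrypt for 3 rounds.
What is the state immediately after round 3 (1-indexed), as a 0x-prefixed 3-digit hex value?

0xBC1

s_0 = plaintext = 0x927
s_1 = Round(s_0, k_0) = 0xE4E
s_2 = Round(s_1, k_1) = 0x33E
s_3 = Round(s_2, k_2) = 0xBC1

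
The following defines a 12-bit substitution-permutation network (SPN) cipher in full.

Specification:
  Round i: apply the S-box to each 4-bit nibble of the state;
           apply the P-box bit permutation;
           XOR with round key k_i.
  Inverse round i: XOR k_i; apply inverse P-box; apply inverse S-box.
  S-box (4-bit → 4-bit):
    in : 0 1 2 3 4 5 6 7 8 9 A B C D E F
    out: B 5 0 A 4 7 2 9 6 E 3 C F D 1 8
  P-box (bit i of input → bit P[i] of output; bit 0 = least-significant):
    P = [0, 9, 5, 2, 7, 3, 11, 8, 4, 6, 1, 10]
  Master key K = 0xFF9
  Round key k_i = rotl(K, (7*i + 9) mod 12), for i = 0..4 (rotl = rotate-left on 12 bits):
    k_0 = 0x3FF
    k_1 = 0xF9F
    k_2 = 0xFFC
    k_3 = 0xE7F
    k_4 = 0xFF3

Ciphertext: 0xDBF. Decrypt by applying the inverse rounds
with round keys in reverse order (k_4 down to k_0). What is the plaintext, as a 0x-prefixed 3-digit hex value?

s_0 = ciphertext = 0xDBF
s_1 = InvRound(s_0, k_4) = 0x663
s_2 = InvRound(s_1, k_3) = 0xE8F
s_3 = InvRound(s_2, k_2) = 0x5F1
s_4 = InvRound(s_3, k_1) = 0x889
s_5 = InvRound(s_4, k_0) = 0x5B9

0x5B9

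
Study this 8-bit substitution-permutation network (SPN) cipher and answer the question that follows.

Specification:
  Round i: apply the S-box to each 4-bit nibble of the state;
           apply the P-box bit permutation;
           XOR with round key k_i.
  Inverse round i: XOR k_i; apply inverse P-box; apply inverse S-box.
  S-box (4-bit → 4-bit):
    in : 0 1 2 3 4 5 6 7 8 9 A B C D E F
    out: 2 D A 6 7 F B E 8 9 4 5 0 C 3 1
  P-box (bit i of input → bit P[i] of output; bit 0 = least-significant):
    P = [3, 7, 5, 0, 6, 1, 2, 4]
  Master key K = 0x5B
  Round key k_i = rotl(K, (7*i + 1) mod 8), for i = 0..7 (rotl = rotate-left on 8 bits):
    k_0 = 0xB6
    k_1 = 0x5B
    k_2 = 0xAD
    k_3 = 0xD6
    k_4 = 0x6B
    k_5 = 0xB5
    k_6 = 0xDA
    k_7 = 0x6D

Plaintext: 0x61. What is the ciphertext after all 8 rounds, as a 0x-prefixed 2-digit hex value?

s_0 = plaintext = 0x61
s_1 = Round(s_0, k_0) = 0xCD
s_2 = Round(s_1, k_1) = 0x7A
s_3 = Round(s_2, k_2) = 0x9B
s_4 = Round(s_3, k_3) = 0xAE
s_5 = Round(s_4, k_4) = 0xE7
s_6 = Round(s_5, k_5) = 0x56
s_7 = Round(s_6, k_6) = 0x05
s_8 = Round(s_7, k_7) = 0xC6

0xC6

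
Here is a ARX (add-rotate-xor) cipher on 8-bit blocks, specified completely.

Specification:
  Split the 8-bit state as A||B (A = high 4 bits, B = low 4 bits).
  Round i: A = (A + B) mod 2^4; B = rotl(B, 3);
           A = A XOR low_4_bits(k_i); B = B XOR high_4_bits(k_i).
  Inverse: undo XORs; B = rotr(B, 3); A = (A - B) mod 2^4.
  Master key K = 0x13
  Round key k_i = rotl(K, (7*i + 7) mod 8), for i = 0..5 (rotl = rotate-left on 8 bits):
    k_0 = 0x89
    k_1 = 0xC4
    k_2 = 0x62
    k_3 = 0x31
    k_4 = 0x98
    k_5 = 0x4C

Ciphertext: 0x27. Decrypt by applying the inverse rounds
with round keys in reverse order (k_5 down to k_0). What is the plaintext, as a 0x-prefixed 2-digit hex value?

s_0 = ciphertext = 0x27
s_1 = InvRound(s_0, k_5) = 0x86
s_2 = InvRound(s_1, k_4) = 0x1F
s_3 = InvRound(s_2, k_3) = 0x79
s_4 = InvRound(s_3, k_2) = 0x6F
s_5 = InvRound(s_4, k_1) = 0xC6
s_6 = InvRound(s_5, k_0) = 0x8D

0x8D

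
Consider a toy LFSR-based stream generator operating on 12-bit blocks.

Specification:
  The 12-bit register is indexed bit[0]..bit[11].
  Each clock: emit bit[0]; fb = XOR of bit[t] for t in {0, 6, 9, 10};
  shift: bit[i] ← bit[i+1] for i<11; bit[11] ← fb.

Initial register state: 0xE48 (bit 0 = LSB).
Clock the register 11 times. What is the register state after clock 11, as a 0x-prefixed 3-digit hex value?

reg_0 = 0xE48
clock 1: out=0, reg = 0xF24
clock 2: out=0, reg = 0x792
clock 3: out=0, reg = 0x3C9
clock 4: out=1, reg = 0x9E4
clock 5: out=0, reg = 0xCF2
clock 6: out=0, reg = 0x679
clock 7: out=1, reg = 0x33C
clock 8: out=0, reg = 0x99E
clock 9: out=0, reg = 0x4CF
clock 10: out=1, reg = 0xA67
clock 11: out=1, reg = 0xD33

0xD33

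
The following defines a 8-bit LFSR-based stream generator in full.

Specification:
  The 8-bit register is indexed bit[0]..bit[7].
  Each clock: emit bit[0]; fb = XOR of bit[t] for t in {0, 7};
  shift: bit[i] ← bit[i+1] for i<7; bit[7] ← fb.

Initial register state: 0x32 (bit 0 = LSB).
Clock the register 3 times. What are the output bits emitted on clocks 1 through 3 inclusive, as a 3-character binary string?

reg_0 = 0x32
clock 1: out=0, reg = 0x19
clock 2: out=1, reg = 0x8C
clock 3: out=0, reg = 0xC6

010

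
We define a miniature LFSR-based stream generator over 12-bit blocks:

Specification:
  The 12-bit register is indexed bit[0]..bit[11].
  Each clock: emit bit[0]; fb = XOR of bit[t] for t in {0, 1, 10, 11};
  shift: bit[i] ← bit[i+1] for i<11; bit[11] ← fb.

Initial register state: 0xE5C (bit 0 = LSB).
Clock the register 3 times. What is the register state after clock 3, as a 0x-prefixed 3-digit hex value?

reg_0 = 0xE5C
clock 1: out=0, reg = 0x72E
clock 2: out=0, reg = 0x397
clock 3: out=1, reg = 0x1CB

0x1CB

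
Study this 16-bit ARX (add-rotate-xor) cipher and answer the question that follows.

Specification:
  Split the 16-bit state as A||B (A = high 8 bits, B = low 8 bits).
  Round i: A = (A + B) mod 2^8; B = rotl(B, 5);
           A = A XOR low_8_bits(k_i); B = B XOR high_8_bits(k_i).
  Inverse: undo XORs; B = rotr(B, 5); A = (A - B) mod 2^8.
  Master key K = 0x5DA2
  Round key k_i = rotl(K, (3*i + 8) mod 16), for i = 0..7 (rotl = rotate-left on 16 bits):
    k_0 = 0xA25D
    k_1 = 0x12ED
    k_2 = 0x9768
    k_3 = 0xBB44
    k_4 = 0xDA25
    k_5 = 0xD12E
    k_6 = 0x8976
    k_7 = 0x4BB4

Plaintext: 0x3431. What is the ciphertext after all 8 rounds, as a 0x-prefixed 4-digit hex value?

s_0 = plaintext = 0x3431
s_1 = Round(s_0, k_0) = 0x3884
s_2 = Round(s_1, k_1) = 0x5182
s_3 = Round(s_2, k_2) = 0xBBC7
s_4 = Round(s_3, k_3) = 0xC643
s_5 = Round(s_4, k_4) = 0x2CB2
s_6 = Round(s_5, k_5) = 0xF087
s_7 = Round(s_6, k_6) = 0x0179
s_8 = Round(s_7, k_7) = 0xCE64

0xCE64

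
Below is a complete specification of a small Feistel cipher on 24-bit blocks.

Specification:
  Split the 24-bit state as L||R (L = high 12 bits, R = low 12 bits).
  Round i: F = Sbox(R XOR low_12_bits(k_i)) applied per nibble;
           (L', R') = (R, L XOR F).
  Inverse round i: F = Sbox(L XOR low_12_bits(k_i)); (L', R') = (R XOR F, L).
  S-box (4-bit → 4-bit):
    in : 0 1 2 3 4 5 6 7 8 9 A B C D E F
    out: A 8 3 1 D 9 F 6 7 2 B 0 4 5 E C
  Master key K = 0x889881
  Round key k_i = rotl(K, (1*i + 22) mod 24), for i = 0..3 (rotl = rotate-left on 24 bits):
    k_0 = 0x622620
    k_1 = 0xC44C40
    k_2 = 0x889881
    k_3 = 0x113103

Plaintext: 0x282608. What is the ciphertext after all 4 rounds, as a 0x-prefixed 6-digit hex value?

0x96FC35

s_0 = plaintext = 0x282608
s_1 = Round(s_0, k_0) = 0x6088B5
s_2 = Round(s_1, k_1) = 0x8B5BC1
s_3 = Round(s_2, k_2) = 0xBC196F
s_4 = Round(s_3, k_3) = 0x96FC35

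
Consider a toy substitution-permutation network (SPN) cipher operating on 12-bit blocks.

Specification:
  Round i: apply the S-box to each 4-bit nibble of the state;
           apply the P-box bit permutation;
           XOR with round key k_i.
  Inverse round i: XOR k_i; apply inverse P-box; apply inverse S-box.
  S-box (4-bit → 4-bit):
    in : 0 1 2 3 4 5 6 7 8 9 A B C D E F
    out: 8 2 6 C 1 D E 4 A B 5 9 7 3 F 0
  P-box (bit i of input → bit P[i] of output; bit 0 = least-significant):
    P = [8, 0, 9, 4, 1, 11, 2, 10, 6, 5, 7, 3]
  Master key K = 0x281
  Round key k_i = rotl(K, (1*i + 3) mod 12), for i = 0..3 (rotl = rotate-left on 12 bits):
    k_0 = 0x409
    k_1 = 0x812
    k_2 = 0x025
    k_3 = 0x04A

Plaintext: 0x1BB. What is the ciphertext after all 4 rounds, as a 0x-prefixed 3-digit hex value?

0x49C

s_0 = plaintext = 0x1BB
s_1 = Round(s_0, k_0) = 0x13B
s_2 = Round(s_1, k_1) = 0xD26
s_3 = Round(s_2, k_2) = 0xA50
s_4 = Round(s_3, k_3) = 0x49C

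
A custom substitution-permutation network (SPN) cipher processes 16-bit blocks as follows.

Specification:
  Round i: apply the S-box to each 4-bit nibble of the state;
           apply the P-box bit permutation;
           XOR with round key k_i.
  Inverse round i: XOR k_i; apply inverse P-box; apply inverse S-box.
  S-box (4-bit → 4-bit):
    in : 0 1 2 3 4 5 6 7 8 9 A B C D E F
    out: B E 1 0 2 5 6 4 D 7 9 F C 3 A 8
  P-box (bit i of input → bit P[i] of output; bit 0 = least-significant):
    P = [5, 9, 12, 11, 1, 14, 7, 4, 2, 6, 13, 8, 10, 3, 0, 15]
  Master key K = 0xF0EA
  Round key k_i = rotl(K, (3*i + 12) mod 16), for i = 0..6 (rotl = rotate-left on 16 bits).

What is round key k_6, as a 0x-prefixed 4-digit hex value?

K = 0xF0EA
k_0 = rotl(K, (3*0+12) mod 16) = rotl(K, 12) = 0xAF0E
k_1 = rotl(K, (3*1+12) mod 16) = rotl(K, 15) = 0x7875
k_2 = rotl(K, (3*2+12) mod 16) = rotl(K, 2) = 0xC3AB
k_3 = rotl(K, (3*3+12) mod 16) = rotl(K, 5) = 0x1D5E
k_4 = rotl(K, (3*4+12) mod 16) = rotl(K, 8) = 0xEAF0
k_5 = rotl(K, (3*5+12) mod 16) = rotl(K, 11) = 0x5787
k_6 = rotl(K, (3*6+12) mod 16) = rotl(K, 14) = 0xBC3A

0xBC3A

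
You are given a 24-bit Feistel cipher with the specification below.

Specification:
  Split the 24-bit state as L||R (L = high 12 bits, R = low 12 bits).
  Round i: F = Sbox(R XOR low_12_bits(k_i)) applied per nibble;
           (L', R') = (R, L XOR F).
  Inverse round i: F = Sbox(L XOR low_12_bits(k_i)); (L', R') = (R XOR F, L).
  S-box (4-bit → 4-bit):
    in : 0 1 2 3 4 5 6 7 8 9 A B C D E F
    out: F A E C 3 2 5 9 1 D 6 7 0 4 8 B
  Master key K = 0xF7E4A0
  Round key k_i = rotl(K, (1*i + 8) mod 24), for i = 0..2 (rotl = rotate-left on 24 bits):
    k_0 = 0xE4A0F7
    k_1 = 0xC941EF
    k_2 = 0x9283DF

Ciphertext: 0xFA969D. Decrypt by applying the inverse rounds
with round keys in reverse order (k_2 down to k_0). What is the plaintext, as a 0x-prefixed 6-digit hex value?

0x341620

s_0 = ciphertext = 0xFA969D
s_1 = InvRound(s_0, k_2) = 0x608FA9
s_2 = InvRound(s_1, k_1) = 0x620608
s_3 = InvRound(s_2, k_0) = 0x341620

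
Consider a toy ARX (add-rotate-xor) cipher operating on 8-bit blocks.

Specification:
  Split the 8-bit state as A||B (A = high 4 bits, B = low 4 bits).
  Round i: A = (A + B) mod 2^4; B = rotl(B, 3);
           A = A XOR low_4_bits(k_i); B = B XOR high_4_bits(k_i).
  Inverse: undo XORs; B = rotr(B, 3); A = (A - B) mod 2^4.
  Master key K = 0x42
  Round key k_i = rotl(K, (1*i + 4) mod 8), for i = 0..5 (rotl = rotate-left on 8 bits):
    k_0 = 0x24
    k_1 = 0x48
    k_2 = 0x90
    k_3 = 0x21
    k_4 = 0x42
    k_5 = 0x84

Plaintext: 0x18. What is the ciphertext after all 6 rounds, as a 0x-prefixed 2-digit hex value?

s_0 = plaintext = 0x18
s_1 = Round(s_0, k_0) = 0xD6
s_2 = Round(s_1, k_1) = 0xB7
s_3 = Round(s_2, k_2) = 0x22
s_4 = Round(s_3, k_3) = 0x53
s_5 = Round(s_4, k_4) = 0xAD
s_6 = Round(s_5, k_5) = 0x36

0x36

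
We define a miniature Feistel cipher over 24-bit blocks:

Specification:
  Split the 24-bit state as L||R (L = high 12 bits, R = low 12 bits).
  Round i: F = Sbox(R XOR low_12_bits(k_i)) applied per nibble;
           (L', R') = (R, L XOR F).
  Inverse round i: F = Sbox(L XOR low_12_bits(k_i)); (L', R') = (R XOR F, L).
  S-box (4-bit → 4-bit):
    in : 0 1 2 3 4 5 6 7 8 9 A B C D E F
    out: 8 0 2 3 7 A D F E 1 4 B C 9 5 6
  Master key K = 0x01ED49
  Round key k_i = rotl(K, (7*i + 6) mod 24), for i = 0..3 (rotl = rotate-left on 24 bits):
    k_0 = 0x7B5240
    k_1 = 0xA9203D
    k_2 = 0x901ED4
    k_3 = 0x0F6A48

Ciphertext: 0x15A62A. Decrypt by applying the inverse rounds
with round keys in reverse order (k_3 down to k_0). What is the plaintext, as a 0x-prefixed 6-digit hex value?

s_0 = ciphertext = 0x15A62A
s_1 = InvRound(s_0, k_3) = 0xD2815A
s_2 = InvRound(s_1, k_2) = 0x236D28
s_3 = InvRound(s_2, k_1) = 0xFA3236
s_4 = InvRound(s_3, k_0) = 0xB65FA3

0xB65FA3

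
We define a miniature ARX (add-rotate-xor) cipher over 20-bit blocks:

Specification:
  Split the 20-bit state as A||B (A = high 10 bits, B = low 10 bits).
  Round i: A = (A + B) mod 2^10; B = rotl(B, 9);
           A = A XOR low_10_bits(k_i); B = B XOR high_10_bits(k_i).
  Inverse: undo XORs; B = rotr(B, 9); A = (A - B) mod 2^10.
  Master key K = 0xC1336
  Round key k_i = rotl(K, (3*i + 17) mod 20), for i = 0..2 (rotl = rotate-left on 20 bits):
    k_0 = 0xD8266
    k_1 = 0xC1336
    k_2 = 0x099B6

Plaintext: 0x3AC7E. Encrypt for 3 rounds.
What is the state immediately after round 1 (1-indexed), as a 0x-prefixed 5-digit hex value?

s_0 = plaintext = 0x3AC7E
s_1 = Round(s_0, k_0) = 0xC3F5F
s_2 = Round(s_1, k_1) = 0x560AB
s_3 = Round(s_2, k_2) = 0xED673

0xC3F5F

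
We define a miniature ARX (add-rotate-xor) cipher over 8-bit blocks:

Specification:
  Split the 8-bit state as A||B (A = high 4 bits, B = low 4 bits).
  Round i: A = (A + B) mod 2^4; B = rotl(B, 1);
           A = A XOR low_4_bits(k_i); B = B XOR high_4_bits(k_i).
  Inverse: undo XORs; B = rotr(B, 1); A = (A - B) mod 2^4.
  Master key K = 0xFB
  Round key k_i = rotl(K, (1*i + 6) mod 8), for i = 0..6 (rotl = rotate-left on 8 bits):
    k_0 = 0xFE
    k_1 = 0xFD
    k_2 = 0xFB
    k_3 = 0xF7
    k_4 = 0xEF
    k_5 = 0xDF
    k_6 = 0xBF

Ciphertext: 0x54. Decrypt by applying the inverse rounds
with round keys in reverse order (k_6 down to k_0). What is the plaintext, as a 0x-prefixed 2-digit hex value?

0x2F

s_0 = ciphertext = 0x54
s_1 = InvRound(s_0, k_6) = 0xBF
s_2 = InvRound(s_1, k_5) = 0x31
s_3 = InvRound(s_2, k_4) = 0xDF
s_4 = InvRound(s_3, k_3) = 0xA0
s_5 = InvRound(s_4, k_2) = 0x2F
s_6 = InvRound(s_5, k_1) = 0xF0
s_7 = InvRound(s_6, k_0) = 0x2F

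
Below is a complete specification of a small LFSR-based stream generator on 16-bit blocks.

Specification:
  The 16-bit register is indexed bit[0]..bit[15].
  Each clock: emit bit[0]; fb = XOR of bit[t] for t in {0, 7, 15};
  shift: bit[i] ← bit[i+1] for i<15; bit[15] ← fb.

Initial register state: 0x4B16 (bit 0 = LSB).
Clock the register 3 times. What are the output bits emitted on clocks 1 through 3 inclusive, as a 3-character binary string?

011

reg_0 = 0x4B16
clock 1: out=0, reg = 0x258B
clock 2: out=1, reg = 0x12C5
clock 3: out=1, reg = 0x0962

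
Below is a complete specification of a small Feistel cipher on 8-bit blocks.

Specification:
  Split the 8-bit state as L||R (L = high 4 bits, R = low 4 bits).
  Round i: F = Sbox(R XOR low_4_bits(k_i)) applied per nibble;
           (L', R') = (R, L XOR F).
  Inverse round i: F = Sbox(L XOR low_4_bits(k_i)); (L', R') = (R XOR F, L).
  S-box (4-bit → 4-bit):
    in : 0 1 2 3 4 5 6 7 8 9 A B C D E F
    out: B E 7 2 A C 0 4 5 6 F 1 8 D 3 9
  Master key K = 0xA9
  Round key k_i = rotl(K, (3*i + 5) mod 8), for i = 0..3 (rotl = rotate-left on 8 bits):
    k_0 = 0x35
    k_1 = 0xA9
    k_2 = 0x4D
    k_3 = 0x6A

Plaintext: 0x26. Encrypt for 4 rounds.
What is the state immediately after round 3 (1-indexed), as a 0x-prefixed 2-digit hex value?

0x0D

s_0 = plaintext = 0x26
s_1 = Round(s_0, k_0) = 0x60
s_2 = Round(s_1, k_1) = 0x00
s_3 = Round(s_2, k_2) = 0x0D
s_4 = Round(s_3, k_3) = 0xD4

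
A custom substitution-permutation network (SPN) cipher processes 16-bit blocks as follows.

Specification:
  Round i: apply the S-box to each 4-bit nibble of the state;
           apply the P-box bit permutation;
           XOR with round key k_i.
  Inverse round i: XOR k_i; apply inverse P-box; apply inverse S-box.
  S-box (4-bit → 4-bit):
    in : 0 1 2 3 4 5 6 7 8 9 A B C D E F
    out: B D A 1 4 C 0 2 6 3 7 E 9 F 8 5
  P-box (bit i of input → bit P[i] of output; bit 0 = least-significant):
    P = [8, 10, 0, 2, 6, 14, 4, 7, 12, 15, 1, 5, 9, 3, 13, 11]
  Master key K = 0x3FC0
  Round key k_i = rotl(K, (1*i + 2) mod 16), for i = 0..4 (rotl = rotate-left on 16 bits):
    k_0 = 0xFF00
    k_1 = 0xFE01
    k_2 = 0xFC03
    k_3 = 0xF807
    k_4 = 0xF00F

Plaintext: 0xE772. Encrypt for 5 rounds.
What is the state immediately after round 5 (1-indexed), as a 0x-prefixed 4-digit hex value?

s_0 = plaintext = 0xE772
s_1 = Round(s_0, k_0) = 0x3304
s_2 = Round(s_1, k_1) = 0xACC0
s_3 = Round(s_2, k_2) = 0xCBEF
s_4 = Round(s_3, k_3) = 0x73A4
s_5 = Round(s_4, k_4) = 0xA056

0xA056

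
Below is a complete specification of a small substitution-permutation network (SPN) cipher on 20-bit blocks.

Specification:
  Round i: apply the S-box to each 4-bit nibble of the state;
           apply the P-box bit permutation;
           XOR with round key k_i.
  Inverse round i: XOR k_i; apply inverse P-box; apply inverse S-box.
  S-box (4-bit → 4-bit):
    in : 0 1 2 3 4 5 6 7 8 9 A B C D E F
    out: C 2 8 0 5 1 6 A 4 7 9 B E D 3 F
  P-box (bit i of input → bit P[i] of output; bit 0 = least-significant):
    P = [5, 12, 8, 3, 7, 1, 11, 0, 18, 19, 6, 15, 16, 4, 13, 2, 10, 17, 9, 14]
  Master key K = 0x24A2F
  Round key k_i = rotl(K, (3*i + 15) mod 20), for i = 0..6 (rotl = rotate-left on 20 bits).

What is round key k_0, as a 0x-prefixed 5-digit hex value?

0x79251

K = 0x24A2F
k_0 = rotl(K, (3*0+15) mod 20) = rotl(K, 15) = 0x79251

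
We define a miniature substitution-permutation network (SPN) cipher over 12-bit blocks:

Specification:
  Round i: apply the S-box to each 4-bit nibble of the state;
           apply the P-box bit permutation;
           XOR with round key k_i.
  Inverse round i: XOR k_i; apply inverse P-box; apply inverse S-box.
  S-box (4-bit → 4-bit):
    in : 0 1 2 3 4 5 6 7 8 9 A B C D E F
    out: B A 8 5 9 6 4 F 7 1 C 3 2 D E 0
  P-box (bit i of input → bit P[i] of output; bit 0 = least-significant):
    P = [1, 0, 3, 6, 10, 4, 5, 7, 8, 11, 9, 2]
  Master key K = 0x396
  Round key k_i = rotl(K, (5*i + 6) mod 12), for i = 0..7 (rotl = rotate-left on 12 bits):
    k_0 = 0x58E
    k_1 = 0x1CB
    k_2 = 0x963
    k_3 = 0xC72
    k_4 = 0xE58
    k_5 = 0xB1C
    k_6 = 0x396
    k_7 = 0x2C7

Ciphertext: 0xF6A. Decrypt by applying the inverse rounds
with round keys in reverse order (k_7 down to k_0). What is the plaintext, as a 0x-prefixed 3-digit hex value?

s_0 = ciphertext = 0xF6A
s_1 = InvRound(s_0, k_7) = 0x0D5
s_2 = InvRound(s_1, k_6) = 0x3F0
s_3 = InvRound(s_2, k_5) = 0x1AA
s_4 = InvRound(s_3, k_4) = 0x874
s_5 = InvRound(s_4, k_3) = 0x299
s_6 = InvRound(s_5, k_2) = 0x8ED
s_7 = InvRound(s_6, k_1) = 0x069
s_8 = InvRound(s_7, k_0) = 0x4D0

0x4D0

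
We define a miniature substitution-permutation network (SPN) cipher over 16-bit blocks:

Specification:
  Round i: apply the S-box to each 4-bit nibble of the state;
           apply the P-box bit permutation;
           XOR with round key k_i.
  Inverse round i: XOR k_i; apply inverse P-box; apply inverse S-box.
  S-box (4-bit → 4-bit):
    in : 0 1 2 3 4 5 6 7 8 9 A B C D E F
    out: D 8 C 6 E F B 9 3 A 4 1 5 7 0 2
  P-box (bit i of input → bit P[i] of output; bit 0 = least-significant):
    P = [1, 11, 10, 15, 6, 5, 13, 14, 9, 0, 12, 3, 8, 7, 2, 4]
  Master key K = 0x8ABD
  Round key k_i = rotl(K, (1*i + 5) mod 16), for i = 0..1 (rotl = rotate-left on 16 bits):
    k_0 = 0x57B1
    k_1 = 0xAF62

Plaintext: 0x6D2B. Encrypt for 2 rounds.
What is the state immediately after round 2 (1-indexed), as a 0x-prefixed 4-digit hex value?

s_0 = plaintext = 0x6D2B
s_1 = Round(s_0, k_0) = 0x2422
s_2 = Round(s_1, k_1) = 0x5B7F

0x5B7F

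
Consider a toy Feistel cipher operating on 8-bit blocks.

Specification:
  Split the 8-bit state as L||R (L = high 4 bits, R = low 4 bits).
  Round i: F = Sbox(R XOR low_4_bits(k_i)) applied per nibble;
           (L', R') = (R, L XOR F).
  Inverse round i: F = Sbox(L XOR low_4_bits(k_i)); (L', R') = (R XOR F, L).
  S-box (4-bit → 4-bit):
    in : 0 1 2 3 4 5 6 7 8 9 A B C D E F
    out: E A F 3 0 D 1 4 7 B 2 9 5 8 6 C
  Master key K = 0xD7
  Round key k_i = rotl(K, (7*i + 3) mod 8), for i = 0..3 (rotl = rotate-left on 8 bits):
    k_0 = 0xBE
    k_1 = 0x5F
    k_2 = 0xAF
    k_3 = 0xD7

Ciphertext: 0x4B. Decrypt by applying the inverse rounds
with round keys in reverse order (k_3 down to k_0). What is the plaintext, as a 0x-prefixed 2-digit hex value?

0x24

s_0 = ciphertext = 0x4B
s_1 = InvRound(s_0, k_3) = 0x84
s_2 = InvRound(s_1, k_2) = 0x08
s_3 = InvRound(s_2, k_1) = 0x40
s_4 = InvRound(s_3, k_0) = 0x24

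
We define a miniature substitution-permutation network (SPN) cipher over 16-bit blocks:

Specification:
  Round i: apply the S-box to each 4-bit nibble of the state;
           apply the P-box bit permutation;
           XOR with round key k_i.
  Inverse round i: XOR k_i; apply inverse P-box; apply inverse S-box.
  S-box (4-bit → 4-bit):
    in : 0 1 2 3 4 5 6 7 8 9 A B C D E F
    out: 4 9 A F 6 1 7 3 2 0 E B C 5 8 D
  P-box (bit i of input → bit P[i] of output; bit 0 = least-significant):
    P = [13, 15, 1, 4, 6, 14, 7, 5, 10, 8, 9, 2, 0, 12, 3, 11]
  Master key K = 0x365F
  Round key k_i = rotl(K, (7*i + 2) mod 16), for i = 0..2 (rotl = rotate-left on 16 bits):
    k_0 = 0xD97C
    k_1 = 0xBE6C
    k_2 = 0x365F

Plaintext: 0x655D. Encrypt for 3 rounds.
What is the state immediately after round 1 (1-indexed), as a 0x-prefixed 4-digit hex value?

s_0 = plaintext = 0x655D
s_1 = Round(s_0, k_0) = 0xED37
s_2 = Round(s_1, k_1) = 0x508C
s_3 = Round(s_2, k_2) = 0x744C

0xED37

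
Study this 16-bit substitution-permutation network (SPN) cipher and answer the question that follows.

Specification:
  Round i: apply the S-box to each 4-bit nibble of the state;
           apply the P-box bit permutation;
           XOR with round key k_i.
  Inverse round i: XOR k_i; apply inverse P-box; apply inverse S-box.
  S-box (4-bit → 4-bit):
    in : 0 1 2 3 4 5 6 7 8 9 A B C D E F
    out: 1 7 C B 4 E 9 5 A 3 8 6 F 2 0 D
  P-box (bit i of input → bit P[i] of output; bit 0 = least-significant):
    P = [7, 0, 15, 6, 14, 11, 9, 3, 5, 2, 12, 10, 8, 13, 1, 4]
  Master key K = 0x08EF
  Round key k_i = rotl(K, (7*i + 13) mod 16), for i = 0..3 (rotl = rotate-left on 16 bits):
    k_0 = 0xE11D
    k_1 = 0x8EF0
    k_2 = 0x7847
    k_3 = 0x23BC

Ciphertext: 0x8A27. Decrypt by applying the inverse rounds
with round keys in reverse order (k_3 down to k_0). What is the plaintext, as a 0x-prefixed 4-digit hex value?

0xDDEA

s_0 = ciphertext = 0x8A27
s_1 = InvRound(s_0, k_3) = 0xCE81
s_2 = InvRound(s_1, k_2) = 0xB54F
s_3 = InvRound(s_2, k_1) = 0xC159
s_4 = InvRound(s_3, k_0) = 0xDDEA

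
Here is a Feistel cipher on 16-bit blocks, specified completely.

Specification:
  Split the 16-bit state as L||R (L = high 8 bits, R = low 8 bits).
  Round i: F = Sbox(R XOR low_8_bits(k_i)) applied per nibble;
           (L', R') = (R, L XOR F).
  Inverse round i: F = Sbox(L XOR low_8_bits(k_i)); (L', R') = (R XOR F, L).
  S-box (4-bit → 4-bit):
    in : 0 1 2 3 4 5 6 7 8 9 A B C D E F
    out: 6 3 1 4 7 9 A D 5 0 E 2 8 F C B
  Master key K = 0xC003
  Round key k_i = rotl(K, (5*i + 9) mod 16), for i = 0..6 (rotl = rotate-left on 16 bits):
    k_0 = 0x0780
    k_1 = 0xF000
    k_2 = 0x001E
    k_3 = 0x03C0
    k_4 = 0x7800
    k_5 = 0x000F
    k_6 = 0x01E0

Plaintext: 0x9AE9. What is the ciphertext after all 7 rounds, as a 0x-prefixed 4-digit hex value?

0x004C

s_0 = plaintext = 0x9AE9
s_1 = Round(s_0, k_0) = 0xE93A
s_2 = Round(s_1, k_1) = 0x3AA7
s_3 = Round(s_2, k_2) = 0xA71A
s_4 = Round(s_3, k_3) = 0x1A59
s_5 = Round(s_4, k_4) = 0x598A
s_6 = Round(s_5, k_5) = 0x8A00
s_7 = Round(s_6, k_6) = 0x004C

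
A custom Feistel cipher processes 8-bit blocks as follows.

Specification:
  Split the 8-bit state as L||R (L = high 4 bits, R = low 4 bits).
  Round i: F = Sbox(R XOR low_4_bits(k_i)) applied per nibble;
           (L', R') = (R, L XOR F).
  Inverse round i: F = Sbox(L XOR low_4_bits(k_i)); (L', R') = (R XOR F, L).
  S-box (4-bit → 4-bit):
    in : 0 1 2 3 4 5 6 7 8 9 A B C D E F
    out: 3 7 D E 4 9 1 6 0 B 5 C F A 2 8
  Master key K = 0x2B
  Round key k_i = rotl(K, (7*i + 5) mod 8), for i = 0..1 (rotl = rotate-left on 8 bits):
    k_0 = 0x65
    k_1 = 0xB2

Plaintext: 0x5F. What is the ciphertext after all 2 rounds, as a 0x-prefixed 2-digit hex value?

s_0 = plaintext = 0x5F
s_1 = Round(s_0, k_0) = 0xF0
s_2 = Round(s_1, k_1) = 0x02

0x02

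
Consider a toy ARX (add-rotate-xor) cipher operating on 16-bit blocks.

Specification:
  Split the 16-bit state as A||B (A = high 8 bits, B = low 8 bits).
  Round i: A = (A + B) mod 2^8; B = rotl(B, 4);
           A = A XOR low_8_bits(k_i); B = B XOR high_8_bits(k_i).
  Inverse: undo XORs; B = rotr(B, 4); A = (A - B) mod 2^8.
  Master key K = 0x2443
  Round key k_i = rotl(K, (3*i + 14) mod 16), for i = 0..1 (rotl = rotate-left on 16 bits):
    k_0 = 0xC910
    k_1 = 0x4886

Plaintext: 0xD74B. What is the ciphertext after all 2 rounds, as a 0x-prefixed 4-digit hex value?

0x299F

s_0 = plaintext = 0xD74B
s_1 = Round(s_0, k_0) = 0x327D
s_2 = Round(s_1, k_1) = 0x299F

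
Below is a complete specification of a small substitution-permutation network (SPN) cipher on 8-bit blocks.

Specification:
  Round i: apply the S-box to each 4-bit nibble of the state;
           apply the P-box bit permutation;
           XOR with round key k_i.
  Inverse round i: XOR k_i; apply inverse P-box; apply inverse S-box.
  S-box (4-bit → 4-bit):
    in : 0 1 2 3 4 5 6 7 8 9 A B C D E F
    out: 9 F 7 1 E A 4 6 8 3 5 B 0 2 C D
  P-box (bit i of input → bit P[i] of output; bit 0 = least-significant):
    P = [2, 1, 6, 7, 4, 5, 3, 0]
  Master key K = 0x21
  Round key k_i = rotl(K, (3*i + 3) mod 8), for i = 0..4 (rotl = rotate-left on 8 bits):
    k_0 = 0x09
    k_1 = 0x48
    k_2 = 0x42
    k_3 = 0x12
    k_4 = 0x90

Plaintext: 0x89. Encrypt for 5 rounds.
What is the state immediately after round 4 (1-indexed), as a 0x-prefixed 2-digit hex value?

s_0 = plaintext = 0x89
s_1 = Round(s_0, k_0) = 0x0E
s_2 = Round(s_1, k_1) = 0x99
s_3 = Round(s_2, k_2) = 0x74
s_4 = Round(s_3, k_3) = 0xF8
s_5 = Round(s_4, k_4) = 0x09

0xF8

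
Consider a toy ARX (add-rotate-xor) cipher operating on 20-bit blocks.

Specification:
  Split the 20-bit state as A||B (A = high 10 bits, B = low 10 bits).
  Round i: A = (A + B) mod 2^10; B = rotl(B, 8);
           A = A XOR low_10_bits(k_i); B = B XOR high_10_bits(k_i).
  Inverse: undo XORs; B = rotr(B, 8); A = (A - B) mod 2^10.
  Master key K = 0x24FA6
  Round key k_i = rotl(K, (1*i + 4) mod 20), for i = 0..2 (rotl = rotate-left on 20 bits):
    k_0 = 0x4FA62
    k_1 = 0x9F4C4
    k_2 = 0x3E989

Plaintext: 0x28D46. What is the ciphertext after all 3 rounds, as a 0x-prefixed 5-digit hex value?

0x9B693

s_0 = plaintext = 0x28D46
s_1 = Round(s_0, k_0) = 0xE2F6F
s_2 = Round(s_1, k_1) = 0x8F9A6
s_3 = Round(s_2, k_2) = 0x9B693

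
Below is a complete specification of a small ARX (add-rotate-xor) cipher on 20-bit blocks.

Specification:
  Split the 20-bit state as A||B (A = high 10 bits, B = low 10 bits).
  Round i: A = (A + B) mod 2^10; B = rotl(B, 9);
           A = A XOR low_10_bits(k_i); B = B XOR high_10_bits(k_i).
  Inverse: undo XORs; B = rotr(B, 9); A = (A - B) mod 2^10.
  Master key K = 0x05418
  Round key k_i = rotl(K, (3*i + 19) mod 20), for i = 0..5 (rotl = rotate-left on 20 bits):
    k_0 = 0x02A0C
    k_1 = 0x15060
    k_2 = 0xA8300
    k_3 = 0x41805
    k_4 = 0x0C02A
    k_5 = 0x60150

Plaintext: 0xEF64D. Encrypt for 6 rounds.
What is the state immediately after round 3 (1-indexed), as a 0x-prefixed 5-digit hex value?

s_0 = plaintext = 0xEF64D
s_1 = Round(s_0, k_0) = 0x01B2C
s_2 = Round(s_1, k_1) = 0xD49C2
s_3 = Round(s_2, k_2) = 0x85241
s_4 = Round(s_3, k_3) = 0x14226
s_5 = Round(s_4, k_4) = 0x97123
s_6 = Round(s_5, k_5) = 0x8BF11

0x85241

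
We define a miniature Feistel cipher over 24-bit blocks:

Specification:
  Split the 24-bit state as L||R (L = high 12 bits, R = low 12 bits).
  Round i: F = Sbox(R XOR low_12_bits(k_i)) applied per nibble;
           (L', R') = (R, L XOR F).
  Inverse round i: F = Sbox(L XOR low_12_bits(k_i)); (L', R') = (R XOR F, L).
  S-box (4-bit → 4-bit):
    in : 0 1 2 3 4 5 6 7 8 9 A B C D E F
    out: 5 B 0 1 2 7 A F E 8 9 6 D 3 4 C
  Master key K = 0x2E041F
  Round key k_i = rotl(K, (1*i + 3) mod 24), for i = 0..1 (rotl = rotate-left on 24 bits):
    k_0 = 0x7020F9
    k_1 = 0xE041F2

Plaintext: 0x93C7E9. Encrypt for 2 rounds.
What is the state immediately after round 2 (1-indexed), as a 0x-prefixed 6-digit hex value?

0x68981F

s_0 = plaintext = 0x93C7E9
s_1 = Round(s_0, k_0) = 0x7E9689
s_2 = Round(s_1, k_1) = 0x68981F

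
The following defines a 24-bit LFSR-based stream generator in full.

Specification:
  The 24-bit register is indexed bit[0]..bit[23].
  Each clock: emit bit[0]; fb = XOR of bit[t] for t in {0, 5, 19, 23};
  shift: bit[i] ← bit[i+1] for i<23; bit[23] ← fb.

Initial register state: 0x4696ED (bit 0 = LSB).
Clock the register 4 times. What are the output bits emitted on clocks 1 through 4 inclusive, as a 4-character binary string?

1011

reg_0 = 0x4696ED
clock 1: out=1, reg = 0x234B76
clock 2: out=0, reg = 0x91A5BB
clock 3: out=1, reg = 0xC8D2DD
clock 4: out=1, reg = 0xE4696E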